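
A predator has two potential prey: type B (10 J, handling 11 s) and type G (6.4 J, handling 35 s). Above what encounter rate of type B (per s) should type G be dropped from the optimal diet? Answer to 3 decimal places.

0.023 per s

At the threshold, the rate on type B alone equals the profitability of type G: λ·10/(1 + λ·11) = 6.4/35 = 0.1829.
Rearranging, λ(10 − 0.1829×11) = 0.1829, so λ = 0.1829/7.989 = 0.02289 per s.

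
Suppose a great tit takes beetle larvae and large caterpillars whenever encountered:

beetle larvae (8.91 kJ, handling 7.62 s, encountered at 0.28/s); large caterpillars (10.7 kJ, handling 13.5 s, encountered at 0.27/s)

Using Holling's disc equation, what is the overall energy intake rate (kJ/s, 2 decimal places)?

Energy encountered per unit search time: 0.28×8.91 + 0.27×10.7 = 5.384 kJ/s.
Handling time per unit search time: 0.28×7.62 + 0.27×13.5 = 5.779.
Rate = 5.384/(1 + 5.779) = 0.7942 kJ/s.

0.79 kJ/s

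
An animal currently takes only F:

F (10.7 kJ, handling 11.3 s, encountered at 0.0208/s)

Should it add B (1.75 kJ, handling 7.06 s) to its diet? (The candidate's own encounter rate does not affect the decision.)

Intake rate on the current diet: R = (0.0208×10.7) / (1 + 0.0208×11.3) = 0.2226/1.235 = 0.1802 kJ/s.
B: E/h = 1.75/7.06 = 0.2479 kJ/s.
Since 0.2479 > R, including B increases the long-run rate.

Yes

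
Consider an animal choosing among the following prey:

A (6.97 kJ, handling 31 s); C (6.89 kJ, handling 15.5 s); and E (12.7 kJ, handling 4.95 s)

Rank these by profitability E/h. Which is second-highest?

C

In descending order of E/h:
E: 12.7/4.95 = 2.57 kJ/s
C: 6.89/15.5 = 0.445 kJ/s
A: 6.97/31 = 0.225 kJ/s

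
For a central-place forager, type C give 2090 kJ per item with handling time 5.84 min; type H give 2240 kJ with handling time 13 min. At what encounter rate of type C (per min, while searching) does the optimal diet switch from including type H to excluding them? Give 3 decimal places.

0.159 per min

The zero-one rule: include type H iff E₂/h₂ > λE₁/(1+λh₁). Equality gives the switch point.
λE₁h₂ = E₂ + λE₂h₁ ⇒ λ = E₂/(E₁h₂ − E₂h₁) = 2240/(2.717e+04 − 1.308e+04) = 0.159 per min.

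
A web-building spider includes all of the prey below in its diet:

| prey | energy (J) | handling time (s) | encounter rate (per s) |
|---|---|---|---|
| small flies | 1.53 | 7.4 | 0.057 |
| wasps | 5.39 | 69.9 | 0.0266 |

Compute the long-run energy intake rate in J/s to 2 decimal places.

0.07 J/s

R = Σλ_iE_i / (1 + Σλ_ih_i)
Numerator: 0.057×1.53 + 0.0266×5.39 = 0.2306
Denominator: 1 + 0.057×7.4 + 0.0266×69.9 = 3.281
R = 0.2306/3.281 = 0.07028 J/s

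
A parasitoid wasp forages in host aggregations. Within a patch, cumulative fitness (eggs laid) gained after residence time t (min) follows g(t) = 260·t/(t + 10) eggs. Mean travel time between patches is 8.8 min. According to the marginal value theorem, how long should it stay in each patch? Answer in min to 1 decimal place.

By the marginal value theorem, leave when the instantaneous gain rate g'(t) equals the habitat-wide average g(t)/(T + t).
g'(t) = 260·10/(t + 10)². Setting 260·10/(t+10)² = 260t/[(t+10)(8.8+t)] gives 10(8.8+t) = t(t+10), so t² = 10×8.8 = 88.
t* = √88 = 9.381 min.

9.4 min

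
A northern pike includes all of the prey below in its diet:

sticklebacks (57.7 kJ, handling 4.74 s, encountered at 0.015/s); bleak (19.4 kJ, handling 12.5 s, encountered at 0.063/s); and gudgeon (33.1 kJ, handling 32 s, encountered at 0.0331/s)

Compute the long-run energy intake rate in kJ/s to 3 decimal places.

1.091 kJ/s

Energy encountered per unit search time: 0.015×57.7 + 0.063×19.4 + 0.0331×33.1 = 3.183 kJ/s.
Handling time per unit search time: 0.015×4.74 + 0.063×12.5 + 0.0331×32 = 1.918.
Rate = 3.183/(1 + 1.918) = 1.091 kJ/s.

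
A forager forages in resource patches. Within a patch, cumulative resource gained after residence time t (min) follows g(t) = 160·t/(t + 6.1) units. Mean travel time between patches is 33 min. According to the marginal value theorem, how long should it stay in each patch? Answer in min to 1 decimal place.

14.2 min

Maximise g(t)/(T+t): set derivative to zero → g'(t)(T+t) = g(t).
g'(t) = 160·6.1/(t + 6.1)². Setting 160·6.1/(t+6.1)² = 160t/[(t+6.1)(33+t)] gives 6.1(33+t) = t(t+6.1), so t² = 6.1×33 = 201.3.
t* = √201.3 = 14.19 min.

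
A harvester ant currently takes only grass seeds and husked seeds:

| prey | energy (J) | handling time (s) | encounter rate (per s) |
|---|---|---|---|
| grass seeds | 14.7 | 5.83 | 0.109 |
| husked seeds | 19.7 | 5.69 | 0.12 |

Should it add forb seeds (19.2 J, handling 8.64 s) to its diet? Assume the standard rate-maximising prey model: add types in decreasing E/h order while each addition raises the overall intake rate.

Current rate: (0.109×14.7 + 0.12×19.7)/(1 + 0.109×5.83 + 0.12×5.69) = 1.711 J/s.
Profitability of forb seeds: 19.2/8.64 = 2.222 J/s.
2.222 > 1.711, so adding forb seeds raises the average — include it.

Yes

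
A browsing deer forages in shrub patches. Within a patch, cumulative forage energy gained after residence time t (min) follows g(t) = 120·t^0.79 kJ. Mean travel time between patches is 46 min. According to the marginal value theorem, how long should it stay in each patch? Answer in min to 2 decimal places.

173.05 min

Maximise g(t)/(T+t): set derivative to zero → g'(t)(T+t) = g(t).
g'(t) = 0.79·120·t^-0.21. Setting 0.79·120·t^-0.21 = 120·t^0.79/(46+t) gives 0.79(46+t) = t, so 0.21·t = 0.79×46.
t* = 0.79×46/0.21 = 173 min.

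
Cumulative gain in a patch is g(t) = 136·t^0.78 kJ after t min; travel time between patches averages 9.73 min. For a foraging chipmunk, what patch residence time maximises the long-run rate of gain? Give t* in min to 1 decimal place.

34.5 min

Optimal t* satisfies g'(t*) = g(t*)/(T + t*).
g'(t) = 0.78·136·t^-0.22. Setting 0.78·136·t^-0.22 = 136·t^0.78/(9.73+t) gives 0.78(9.73+t) = t, so 0.22·t = 0.78×9.73.
t* = 0.78×9.73/0.22 = 34.5 min.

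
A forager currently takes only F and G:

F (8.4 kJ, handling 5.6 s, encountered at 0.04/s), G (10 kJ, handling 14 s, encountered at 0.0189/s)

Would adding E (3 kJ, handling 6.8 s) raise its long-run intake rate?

Intake rate on the current diet: R = (0.04×8.4 + 0.0189×10) / (1 + 0.04×5.6 + 0.0189×14) = 0.525/1.489 = 0.3527 kJ/s.
E: E/h = 3/6.8 = 0.4412 kJ/s.
Since 0.4412 > R, including E increases the long-run rate.

Yes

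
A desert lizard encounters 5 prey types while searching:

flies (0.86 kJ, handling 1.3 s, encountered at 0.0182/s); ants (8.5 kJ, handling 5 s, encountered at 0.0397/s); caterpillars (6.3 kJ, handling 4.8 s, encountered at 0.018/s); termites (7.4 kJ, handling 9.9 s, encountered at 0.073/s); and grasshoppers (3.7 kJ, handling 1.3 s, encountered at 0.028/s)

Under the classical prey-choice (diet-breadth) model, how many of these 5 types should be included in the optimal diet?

E/h in descending order: grasshoppers 2.85, ants 1.7, caterpillars 1.31, termites 0.747, flies 0.662 kJ/s. The optimal diet is the largest prefix of this list for which every included type satisfies E_i/h_i > R on the types above it.
Rate on top 1: 0.09996. ants: 1.7 > 0.09996 → include.
Rate on top 2: 0.3572. caterpillars: 1.31 > 0.3572 → include.
Rate on top 3: 0.4196. termites: 0.747 > 0.4196 → include.
Rate on top 4: 0.5355. flies: 0.662 > 0.5355 → include.
Optimal diet: grasshoppers, ants, caterpillars, termites, flies — 5 of 5 types.

5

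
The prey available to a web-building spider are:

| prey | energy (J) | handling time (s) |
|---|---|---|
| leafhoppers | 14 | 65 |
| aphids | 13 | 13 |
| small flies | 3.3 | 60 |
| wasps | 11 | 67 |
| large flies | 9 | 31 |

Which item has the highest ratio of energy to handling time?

aphids

Profitability E/h (J/s): leafhoppers = 14/65 = 0.215, aphids = 13/13 = 1, small flies = 3.3/60 = 0.055, wasps = 11/67 = 0.164, large flies = 9/31 = 0.29.
Ranked: aphids > large flies > leafhoppers > wasps > small flies.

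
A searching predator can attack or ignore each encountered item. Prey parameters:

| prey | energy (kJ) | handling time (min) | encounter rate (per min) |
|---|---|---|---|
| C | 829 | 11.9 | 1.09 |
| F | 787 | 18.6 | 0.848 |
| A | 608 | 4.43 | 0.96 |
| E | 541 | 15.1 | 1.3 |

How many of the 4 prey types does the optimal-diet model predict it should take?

E/h in descending order: A 137, C 69.7, F 42.3, E 35.8 kJ/min. The optimal diet is the largest prefix of this list for which every included type satisfies E_i/h_i > R on the types above it.
Rate on top 1: 111.1. C: 69.7 < 111.1 → exclude; stop.
Optimal diet: A — 1 of 4 types.

1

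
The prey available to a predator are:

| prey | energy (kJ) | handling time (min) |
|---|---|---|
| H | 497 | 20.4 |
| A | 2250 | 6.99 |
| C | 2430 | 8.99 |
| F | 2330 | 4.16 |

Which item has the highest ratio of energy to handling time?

Profitability E/h (kJ/min): H = 497/20.4 = 24.4, A = 2250/6.99 = 322, C = 2430/8.99 = 270, F = 2330/4.16 = 560.
Ranked: F > A > C > H.

F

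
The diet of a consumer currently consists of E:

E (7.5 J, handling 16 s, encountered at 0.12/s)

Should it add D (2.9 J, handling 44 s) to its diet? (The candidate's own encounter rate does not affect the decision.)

No

On E alone, R = ΣλE/(1+Σλh) = 0.9/2.92 = 0.3082 J/s.
D: E/h = 2.9/44 = 0.06591 J/s.
Since 0.06591 < R, time spent handling D is better spent searching.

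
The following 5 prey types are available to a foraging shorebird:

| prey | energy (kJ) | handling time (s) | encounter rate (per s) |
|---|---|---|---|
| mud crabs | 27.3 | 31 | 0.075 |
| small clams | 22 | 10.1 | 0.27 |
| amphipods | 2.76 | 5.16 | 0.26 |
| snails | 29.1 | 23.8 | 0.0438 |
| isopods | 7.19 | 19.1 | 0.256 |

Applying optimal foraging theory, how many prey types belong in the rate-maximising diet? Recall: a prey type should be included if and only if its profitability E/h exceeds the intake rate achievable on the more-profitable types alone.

Rank by E/h (kJ/s): small clams 2.18, snails 1.22, mud crabs 0.881, amphipods 0.535, isopods 0.376. Include each in turn until the next type's E/h falls below the running intake rate.
Rate on top 1: 1.594. snails: 1.22 < 1.594 → exclude; stop.
Optimal diet: small clams — 1 of 5 types.

1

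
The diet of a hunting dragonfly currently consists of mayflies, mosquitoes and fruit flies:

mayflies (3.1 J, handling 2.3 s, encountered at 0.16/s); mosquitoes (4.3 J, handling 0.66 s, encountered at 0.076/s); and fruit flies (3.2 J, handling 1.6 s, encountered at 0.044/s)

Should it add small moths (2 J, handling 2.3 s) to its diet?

Intake rate on the current diet: R = (0.16×3.1 + 0.076×4.3 + 0.044×3.2) / (1 + 0.16×2.3 + 0.076×0.66 + 0.044×1.6) = 0.9636/1.489 = 0.6473 J/s.
Profitability of small moths: 2/2.3 = 0.8696 J/s.
0.8696 > 0.6473, so adding small moths raises the average — include it.

Yes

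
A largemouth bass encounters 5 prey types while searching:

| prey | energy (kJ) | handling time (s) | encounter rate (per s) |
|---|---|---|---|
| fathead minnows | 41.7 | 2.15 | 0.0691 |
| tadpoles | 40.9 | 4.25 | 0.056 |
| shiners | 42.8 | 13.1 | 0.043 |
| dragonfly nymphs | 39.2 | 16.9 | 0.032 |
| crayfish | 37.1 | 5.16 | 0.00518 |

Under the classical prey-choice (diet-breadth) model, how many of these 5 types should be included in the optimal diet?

Profitabilities (E/h, kJ/s): fathead minnows 19.4, tadpoles 9.62, crayfish 7.19, shiners 3.27, dragonfly nymphs 2.32. Add prey in this order while the next type's profitability exceeds the intake rate on those already taken.
Rate on top 1: 2.509. tadpoles: 9.62 > 2.509 → include.
Rate on top 2: 3.73. crayfish: 7.19 > 3.73 → include.
Rate on top 3: 3.795. shiners: 3.27 < 3.795 → exclude; stop.
Optimal diet: fathead minnows, tadpoles, crayfish — 3 of 5 types.

3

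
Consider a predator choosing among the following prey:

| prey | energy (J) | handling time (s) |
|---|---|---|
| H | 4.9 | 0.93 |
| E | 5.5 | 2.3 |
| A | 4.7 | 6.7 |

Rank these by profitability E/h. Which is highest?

H

In descending order of E/h:
H: 4.9/0.93 = 5.27 J/s
E: 5.5/2.3 = 2.39 J/s
A: 4.7/6.7 = 0.701 J/s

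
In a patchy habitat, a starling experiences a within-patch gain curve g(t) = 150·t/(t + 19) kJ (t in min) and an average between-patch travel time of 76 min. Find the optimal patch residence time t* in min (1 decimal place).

By the marginal value theorem, leave when the instantaneous gain rate g'(t) equals the habitat-wide average g(t)/(T + t).
g'(t) = 150·19/(t + 19)². Setting 150·19/(t+19)² = 150t/[(t+19)(76+t)] gives 19(76+t) = t(t+19), so t² = 19×76 = 1444.
t* = √1444 = 38 min.

38.0 min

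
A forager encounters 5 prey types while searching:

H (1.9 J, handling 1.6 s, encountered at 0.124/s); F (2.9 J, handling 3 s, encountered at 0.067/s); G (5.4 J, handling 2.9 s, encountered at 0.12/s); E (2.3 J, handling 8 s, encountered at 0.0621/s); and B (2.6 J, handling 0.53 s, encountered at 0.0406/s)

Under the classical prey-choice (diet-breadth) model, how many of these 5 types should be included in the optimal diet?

E/h in descending order: B 4.91, G 1.86, H 1.19, F 0.967, E 0.287 J/s. The optimal diet is the largest prefix of this list for which every included type satisfies E_i/h_i > R on the types above it.
Rate on top 1: 0.1033. G: 1.86 > 0.1033 → include.
Rate on top 2: 0.5502. H: 1.19 > 0.5502 → include.
Rate on top 3: 0.6309. F: 0.967 > 0.6309 → include.
Rate on top 4: 0.669. E: 0.287 < 0.669 → exclude; stop.
Optimal diet: B, G, H, F — 4 of 5 types.

4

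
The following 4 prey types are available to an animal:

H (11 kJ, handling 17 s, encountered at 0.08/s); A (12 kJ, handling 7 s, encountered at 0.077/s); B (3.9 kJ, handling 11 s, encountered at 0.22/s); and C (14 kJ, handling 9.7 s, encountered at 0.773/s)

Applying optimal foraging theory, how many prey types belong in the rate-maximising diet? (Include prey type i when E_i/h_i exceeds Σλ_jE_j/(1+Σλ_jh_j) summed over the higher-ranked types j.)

Profitabilities (E/h, kJ/s): A 1.71, C 1.44, H 0.647, B 0.355. Add prey in this order while the next type's profitability exceeds the intake rate on those already taken.
Rate on top 1: 0.6004. C: 1.44 > 0.6004 → include.
Rate on top 2: 1.3. H: 0.647 < 1.3 → exclude; stop.
Optimal diet: A, C — 2 of 4 types.

2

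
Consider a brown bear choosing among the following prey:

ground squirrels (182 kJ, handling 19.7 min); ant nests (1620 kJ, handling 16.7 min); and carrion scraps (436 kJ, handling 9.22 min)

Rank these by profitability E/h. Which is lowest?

ground squirrels

In descending order of E/h:
ant nests: 1620/16.7 = 97 kJ/min
carrion scraps: 436/9.22 = 47.3 kJ/min
ground squirrels: 182/19.7 = 9.24 kJ/min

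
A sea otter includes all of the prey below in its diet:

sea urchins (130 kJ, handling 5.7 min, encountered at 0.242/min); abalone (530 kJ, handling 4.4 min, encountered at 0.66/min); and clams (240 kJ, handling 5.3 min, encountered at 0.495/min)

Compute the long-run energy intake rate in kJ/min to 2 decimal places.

63.24 kJ/min

R = (0.242×130 + 0.66×530 + 0.495×240) / (1 + 0.242×5.7 + 0.66×4.4 + 0.495×5.3) = 500.1/7.907 = 63.24 kJ/min.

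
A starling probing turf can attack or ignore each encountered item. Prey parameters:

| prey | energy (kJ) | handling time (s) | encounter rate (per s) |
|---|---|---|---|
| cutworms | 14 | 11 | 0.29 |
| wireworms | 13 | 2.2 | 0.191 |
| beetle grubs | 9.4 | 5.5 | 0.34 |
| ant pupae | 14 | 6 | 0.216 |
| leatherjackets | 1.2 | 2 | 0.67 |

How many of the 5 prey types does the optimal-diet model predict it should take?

2

Rank by E/h (kJ/s): wireworms 5.91, ant pupae 2.33, beetle grubs 1.71, cutworms 1.27, leatherjackets 0.6. Include each in turn until the next type's E/h falls below the running intake rate.
Rate on top 1: 1.748. ant pupae: 2.33 > 1.748 → include.
Rate on top 2: 2.027. beetle grubs: 1.71 < 2.027 → exclude; stop.
Optimal diet: wireworms, ant pupae — 2 of 5 types.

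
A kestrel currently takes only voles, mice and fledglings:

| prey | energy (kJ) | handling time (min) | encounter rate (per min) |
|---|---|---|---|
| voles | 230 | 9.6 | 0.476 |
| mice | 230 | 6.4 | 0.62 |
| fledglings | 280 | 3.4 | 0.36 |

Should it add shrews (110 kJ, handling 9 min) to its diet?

No

Intake rate on the current diet: R = (0.476×230 + 0.62×230 + 0.36×280) / (1 + 0.476×9.6 + 0.62×6.4 + 0.36×3.4) = 352.9/10.76 = 32.79 kJ/min.
shrews: E/h = 110/9 = 12.22 kJ/min.
12.22 < 32.79, so adding shrews would lower the average — exclude it.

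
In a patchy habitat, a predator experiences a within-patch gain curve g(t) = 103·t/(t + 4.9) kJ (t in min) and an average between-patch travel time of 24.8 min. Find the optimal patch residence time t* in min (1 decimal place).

11.0 min

By the marginal value theorem, leave when the instantaneous gain rate g'(t) equals the habitat-wide average g(t)/(T + t).
g'(t) = 103·4.9/(t + 4.9)². Setting 103·4.9/(t+4.9)² = 103t/[(t+4.9)(24.8+t)] gives 4.9(24.8+t) = t(t+4.9), so t² = 4.9×24.8 = 121.5.
t* = √121.5 = 11.02 min.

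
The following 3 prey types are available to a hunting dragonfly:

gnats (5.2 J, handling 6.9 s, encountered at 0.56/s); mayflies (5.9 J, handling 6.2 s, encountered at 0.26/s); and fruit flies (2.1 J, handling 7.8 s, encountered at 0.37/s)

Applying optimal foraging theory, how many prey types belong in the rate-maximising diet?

E/h in descending order: mayflies 0.952, gnats 0.754, fruit flies 0.269 J/s. The optimal diet is the largest prefix of this list for which every included type satisfies E_i/h_i > R on the types above it.
Rate on top 1: 0.5873. gnats: 0.754 > 0.5873 → include.
Rate on top 2: 0.6865. fruit flies: 0.269 < 0.6865 → exclude; stop.
Optimal diet: mayflies, gnats — 2 of 3 types.

2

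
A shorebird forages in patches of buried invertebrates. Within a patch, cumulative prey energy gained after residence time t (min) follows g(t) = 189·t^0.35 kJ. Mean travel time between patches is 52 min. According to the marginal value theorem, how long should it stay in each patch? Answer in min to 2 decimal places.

28.00 min

Maximise g(t)/(T+t): set derivative to zero → g'(t)(T+t) = g(t).
g'(t) = 0.35·189·t^-0.65. Setting 0.35·189·t^-0.65 = 189·t^0.35/(52+t) gives 0.35(52+t) = t, so 0.65·t = 0.35×52.
t* = 0.35×52/0.65 = 28 min.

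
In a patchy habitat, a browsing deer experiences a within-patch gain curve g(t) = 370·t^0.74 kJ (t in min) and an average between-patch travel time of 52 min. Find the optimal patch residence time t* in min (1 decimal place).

Maximise g(t)/(T+t): set derivative to zero → g'(t)(T+t) = g(t).
g'(t) = 0.74·370·t^-0.26. Setting 0.74·370·t^-0.26 = 370·t^0.74/(52+t) gives 0.74(52+t) = t, so 0.26·t = 0.74×52.
t* = 0.74×52/0.26 = 148 min.

148.0 min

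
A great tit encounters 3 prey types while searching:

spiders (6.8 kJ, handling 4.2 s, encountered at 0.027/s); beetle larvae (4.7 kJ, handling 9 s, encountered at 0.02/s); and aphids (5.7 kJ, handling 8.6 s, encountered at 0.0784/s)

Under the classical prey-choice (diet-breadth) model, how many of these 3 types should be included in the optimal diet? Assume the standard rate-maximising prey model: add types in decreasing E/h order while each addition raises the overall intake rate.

Profitabilities (E/h, kJ/s): spiders 1.62, aphids 0.663, beetle larvae 0.522. Add prey in this order while the next type's profitability exceeds the intake rate on those already taken.
Rate on top 1: 0.1649. aphids: 0.663 > 0.1649 → include.
Rate on top 2: 0.3527. beetle larvae: 0.522 > 0.3527 → include.
Optimal diet: spiders, aphids, beetle larvae — 3 of 3 types.

3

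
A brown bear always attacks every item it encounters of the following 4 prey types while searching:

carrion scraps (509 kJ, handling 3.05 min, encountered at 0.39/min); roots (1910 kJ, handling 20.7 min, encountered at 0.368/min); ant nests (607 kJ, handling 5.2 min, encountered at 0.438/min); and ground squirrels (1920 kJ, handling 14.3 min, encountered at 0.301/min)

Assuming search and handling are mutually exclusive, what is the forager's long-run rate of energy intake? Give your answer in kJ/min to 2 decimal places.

R = Σλ_iE_i / (1 + Σλ_ih_i)
Numerator: 0.39×509 + 0.368×1910 + 0.438×607 + 0.301×1920 = 1745
Denominator: 1 + 0.39×3.05 + 0.368×20.7 + 0.438×5.2 + 0.301×14.3 = 16.39
R = 1745/16.39 = 106.5 kJ/min

106.48 kJ/min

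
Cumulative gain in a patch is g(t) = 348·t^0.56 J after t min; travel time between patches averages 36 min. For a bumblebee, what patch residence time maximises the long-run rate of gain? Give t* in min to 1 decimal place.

45.8 min

Optimal t* satisfies g'(t*) = g(t*)/(T + t*).
g'(t) = 0.56·348·t^-0.44. Setting 0.56·348·t^-0.44 = 348·t^0.56/(36+t) gives 0.56(36+t) = t, so 0.44·t = 0.56×36.
t* = 0.56×36/0.44 = 45.82 min.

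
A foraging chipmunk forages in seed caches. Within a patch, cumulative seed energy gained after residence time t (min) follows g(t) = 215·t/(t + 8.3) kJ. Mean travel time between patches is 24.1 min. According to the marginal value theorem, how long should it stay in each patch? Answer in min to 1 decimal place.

14.1 min

By the marginal value theorem, leave when the instantaneous gain rate g'(t) equals the habitat-wide average g(t)/(T + t).
g'(t) = 215·8.3/(t + 8.3)². Setting 215·8.3/(t+8.3)² = 215t/[(t+8.3)(24.1+t)] gives 8.3(24.1+t) = t(t+8.3), so t² = 8.3×24.1 = 200.
t* = √200 = 14.14 min.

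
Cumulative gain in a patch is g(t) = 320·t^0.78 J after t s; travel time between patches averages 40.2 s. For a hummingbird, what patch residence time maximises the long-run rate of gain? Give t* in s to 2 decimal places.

142.53 s

By the marginal value theorem, leave when the instantaneous gain rate g'(t) equals the habitat-wide average g(t)/(T + t).
g'(t) = 0.78·320·t^-0.22. Setting 0.78·320·t^-0.22 = 320·t^0.78/(40.2+t) gives 0.78(40.2+t) = t, so 0.22·t = 0.78×40.2.
t* = 0.78×40.2/0.22 = 142.5 s.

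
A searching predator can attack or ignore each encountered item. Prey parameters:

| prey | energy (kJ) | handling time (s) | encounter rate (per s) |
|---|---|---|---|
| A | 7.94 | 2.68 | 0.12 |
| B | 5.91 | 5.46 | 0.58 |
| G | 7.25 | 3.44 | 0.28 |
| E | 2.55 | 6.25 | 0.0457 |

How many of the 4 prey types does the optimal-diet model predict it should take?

Profitabilities (E/h, kJ/s): A 2.96, G 2.11, B 1.08, E 0.408. Add prey in this order while the next type's profitability exceeds the intake rate on those already taken.
Rate on top 1: 0.7209. G: 2.11 > 0.7209 → include.
Rate on top 2: 1.305. B: 1.08 < 1.305 → exclude; stop.
Optimal diet: A, G — 2 of 4 types.

2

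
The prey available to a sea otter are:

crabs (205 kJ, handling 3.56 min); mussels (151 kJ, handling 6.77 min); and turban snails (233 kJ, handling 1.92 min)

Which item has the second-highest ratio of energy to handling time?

crabs

Profitability E/h (kJ/min): crabs = 205/3.56 = 57.6, mussels = 151/6.77 = 22.3, turban snails = 233/1.92 = 121.
Ranked: turban snails > crabs > mussels.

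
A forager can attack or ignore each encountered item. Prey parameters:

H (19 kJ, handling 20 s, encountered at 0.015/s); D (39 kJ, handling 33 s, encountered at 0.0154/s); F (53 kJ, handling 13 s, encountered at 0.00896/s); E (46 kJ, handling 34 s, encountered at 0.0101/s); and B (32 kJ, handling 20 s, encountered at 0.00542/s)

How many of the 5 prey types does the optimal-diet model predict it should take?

5

E/h in descending order: F 4.08, B 1.6, E 1.35, D 1.18, H 0.95 kJ/s. The optimal diet is the largest prefix of this list for which every included type satisfies E_i/h_i > R on the types above it.
Rate on top 1: 0.4253. B: 1.6 > 0.4253 → include.
Rate on top 2: 0.5293. E: 1.35 > 0.5293 → include.
Rate on top 3: 0.7096. D: 1.18 > 0.7096 → include.
Rate on top 4: 0.8252. H: 0.95 > 0.8252 → include.
Optimal diet: F, B, E, D, H — 5 of 5 types.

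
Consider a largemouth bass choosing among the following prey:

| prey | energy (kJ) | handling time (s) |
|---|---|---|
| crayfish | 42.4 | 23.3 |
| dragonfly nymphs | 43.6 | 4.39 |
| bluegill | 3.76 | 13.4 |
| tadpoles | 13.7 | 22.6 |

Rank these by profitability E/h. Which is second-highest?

In descending order of E/h:
dragonfly nymphs: 43.6/4.39 = 9.93 kJ/s
crayfish: 42.4/23.3 = 1.82 kJ/s
tadpoles: 13.7/22.6 = 0.606 kJ/s
bluegill: 3.76/13.4 = 0.281 kJ/s

crayfish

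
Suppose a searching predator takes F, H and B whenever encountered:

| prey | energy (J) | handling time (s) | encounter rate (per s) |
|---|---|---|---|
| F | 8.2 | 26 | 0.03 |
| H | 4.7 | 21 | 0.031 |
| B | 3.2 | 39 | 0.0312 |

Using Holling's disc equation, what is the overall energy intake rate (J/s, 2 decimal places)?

0.13 J/s

R = (0.03×8.2 + 0.031×4.7 + 0.0312×3.2) / (1 + 0.03×26 + 0.031×21 + 0.0312×39) = 0.4915/3.648 = 0.1347 J/s.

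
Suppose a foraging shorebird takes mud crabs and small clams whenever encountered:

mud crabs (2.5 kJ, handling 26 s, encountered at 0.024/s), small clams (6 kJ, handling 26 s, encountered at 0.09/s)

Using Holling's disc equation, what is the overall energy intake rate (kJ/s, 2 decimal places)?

0.15 kJ/s

Energy encountered per unit search time: 0.024×2.5 + 0.09×6 = 0.6 kJ/s.
Handling time per unit search time: 0.024×26 + 0.09×26 = 2.964.
Rate = 0.6/(1 + 2.964) = 0.1514 kJ/s.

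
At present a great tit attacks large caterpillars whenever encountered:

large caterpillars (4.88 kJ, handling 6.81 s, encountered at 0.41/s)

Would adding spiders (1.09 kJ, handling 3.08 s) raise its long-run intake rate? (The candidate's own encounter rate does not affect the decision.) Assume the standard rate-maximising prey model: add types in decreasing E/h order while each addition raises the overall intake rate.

No

On large caterpillars alone, R = ΣλE/(1+Σλh) = 2.001/3.792 = 0.5276 kJ/s.
Profitability of spiders: 1.09/3.08 = 0.3539 kJ/s.
0.3539 < 0.5276, so adding spiders would lower the average — exclude it.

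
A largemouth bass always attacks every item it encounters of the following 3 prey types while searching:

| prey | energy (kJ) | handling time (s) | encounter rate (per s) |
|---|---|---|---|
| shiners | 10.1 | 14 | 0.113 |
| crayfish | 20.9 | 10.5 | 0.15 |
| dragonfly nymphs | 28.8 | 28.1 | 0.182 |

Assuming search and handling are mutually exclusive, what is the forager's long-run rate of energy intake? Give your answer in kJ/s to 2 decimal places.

1.03 kJ/s

R = Σλ_iE_i / (1 + Σλ_ih_i)
Numerator: 0.113×10.1 + 0.15×20.9 + 0.182×28.8 = 9.518
Denominator: 1 + 0.113×14 + 0.15×10.5 + 0.182×28.1 = 9.271
R = 9.518/9.271 = 1.027 kJ/s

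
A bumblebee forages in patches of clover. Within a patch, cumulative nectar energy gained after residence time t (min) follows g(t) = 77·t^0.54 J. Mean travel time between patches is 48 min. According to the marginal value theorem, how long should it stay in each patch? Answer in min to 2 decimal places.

By the marginal value theorem, leave when the instantaneous gain rate g'(t) equals the habitat-wide average g(t)/(T + t).
g'(t) = 0.54·77·t^-0.46. Setting 0.54·77·t^-0.46 = 77·t^0.54/(48+t) gives 0.54(48+t) = t, so 0.46·t = 0.54×48.
t* = 0.54×48/0.46 = 56.35 min.

56.35 min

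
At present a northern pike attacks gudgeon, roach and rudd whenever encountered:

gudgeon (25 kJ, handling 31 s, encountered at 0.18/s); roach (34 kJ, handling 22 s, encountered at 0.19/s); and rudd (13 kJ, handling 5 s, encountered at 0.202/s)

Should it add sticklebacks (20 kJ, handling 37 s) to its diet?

No

On gudgeon, roach and rudd alone, R = ΣλE/(1+Σλh) = 13.59/11.77 = 1.154 kJ/s.
Profitability of sticklebacks: 20/37 = 0.5405 kJ/s.
0.5405 < 1.154, so adding sticklebacks would lower the average — exclude it.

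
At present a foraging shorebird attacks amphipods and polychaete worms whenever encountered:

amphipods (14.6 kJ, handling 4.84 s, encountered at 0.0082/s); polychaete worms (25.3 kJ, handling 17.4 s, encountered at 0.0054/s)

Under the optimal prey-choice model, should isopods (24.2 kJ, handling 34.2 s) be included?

Intake rate on the current diet: R = (0.0082×14.6 + 0.0054×25.3) / (1 + 0.0082×4.84 + 0.0054×17.4) = 0.2563/1.134 = 0.2261 kJ/s.
isopods: E/h = 24.2/34.2 = 0.7076 kJ/s.
Since 0.7076 > R, including isopods increases the long-run rate.

Yes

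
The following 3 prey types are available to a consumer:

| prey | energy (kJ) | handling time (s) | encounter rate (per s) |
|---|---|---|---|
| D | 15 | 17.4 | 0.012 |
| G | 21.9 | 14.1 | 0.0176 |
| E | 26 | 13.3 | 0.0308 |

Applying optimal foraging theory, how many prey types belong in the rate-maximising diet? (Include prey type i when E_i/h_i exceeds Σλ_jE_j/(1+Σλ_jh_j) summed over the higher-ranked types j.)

E/h in descending order: E 1.95, G 1.55, D 0.862 kJ/s. The optimal diet is the largest prefix of this list for which every included type satisfies E_i/h_i > R on the types above it.
Rate on top 1: 0.5681. G: 1.55 > 0.5681 → include.
Rate on top 2: 0.7156. D: 0.862 > 0.7156 → include.
Optimal diet: E, G, D — 3 of 3 types.

3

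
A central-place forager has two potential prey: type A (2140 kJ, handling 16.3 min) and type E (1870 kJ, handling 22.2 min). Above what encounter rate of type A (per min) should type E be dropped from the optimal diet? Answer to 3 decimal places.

0.110 per min

At the threshold, the rate on type A alone equals the profitability of type E: λ·2140/(1 + λ·16.3) = 1870/22.2 = 84.23.
Rearranging, λ(2140 − 84.23×16.3) = 84.23, so λ = 84.23/767 = 0.1098 per min.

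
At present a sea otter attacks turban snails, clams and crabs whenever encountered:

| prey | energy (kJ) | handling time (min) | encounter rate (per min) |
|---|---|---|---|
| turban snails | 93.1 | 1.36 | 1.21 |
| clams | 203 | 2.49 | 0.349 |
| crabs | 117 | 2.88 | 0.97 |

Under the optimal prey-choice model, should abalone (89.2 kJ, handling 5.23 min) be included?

On turban snails, clams and crabs alone, R = ΣλE/(1+Σλh) = 297/6.308 = 47.08 kJ/min.
abalone: E/h = 89.2/5.23 = 17.06 kJ/min.
Since 17.06 < R, time spent handling abalone is better spent searching.

No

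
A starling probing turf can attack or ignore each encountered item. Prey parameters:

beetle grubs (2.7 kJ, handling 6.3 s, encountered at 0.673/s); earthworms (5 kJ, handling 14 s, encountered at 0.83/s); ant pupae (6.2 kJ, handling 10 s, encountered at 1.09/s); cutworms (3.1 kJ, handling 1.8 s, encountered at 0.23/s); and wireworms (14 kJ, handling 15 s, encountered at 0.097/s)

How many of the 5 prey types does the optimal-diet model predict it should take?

2

Profitabilities (E/h, kJ/s): cutworms 1.72, wireworms 0.933, ant pupae 0.62, beetle grubs 0.429, earthworms 0.357. Add prey in this order while the next type's profitability exceeds the intake rate on those already taken.
Rate on top 1: 0.5042. wireworms: 0.933 > 0.5042 → include.
Rate on top 2: 0.7219. ant pupae: 0.62 < 0.7219 → exclude; stop.
Optimal diet: cutworms, wireworms — 2 of 5 types.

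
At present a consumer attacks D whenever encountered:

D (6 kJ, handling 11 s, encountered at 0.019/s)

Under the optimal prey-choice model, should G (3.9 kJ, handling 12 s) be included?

Intake rate on the current diet: R = (0.019×6) / (1 + 0.019×11) = 0.114/1.209 = 0.09429 kJ/s.
Profitability of G: 3.9/12 = 0.325 kJ/s.
0.325 > 0.09429, so adding G raises the average — include it.

Yes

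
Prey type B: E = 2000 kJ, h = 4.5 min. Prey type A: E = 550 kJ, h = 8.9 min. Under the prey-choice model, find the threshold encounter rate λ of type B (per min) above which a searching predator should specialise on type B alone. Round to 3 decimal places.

0.036 per min

The zero-one rule: include type A iff E₂/h₂ > λE₁/(1+λh₁). Equality gives the switch point.
λE₁h₂ = E₂ + λE₂h₁ ⇒ λ = E₂/(E₁h₂ − E₂h₁) = 550/(1.78e+04 − 2475) = 0.03589 per min.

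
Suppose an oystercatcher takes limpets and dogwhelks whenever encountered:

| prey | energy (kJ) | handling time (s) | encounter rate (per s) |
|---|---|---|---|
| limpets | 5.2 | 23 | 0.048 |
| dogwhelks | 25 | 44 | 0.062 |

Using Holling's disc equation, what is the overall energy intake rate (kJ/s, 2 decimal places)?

R = (0.048×5.2 + 0.062×25) / (1 + 0.048×23 + 0.062×44) = 1.8/4.832 = 0.3724 kJ/s.

0.37 kJ/s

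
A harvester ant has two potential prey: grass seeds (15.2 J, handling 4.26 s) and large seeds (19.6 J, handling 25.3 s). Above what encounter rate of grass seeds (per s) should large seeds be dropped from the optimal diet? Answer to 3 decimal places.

Drop large seeds once their profitability E₂/h₂ falls below the rate achievable on grass seeds alone: E₂/h₂ = λE₁/(1 + λh₁).
Solve for λ: λE₁h₂ = E₂(1 + λh₁) → λ(E₁h₂ − E₂h₁) = E₂ → λ = E₂/(E₁h₂ − E₂h₁).
λ = 19.6/(15.2×25.3 − 19.6×4.26) = 19.6/301.1 = 0.0651 per s.

0.065 per s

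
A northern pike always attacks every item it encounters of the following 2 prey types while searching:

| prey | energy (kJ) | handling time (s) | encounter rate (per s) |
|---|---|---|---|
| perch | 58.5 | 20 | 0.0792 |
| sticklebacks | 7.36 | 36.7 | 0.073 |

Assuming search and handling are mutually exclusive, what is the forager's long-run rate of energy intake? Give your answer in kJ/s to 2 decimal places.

0.98 kJ/s

R = Σλ_iE_i / (1 + Σλ_ih_i)
Numerator: 0.0792×58.5 + 0.073×7.36 = 5.17
Denominator: 1 + 0.0792×20 + 0.073×36.7 = 5.263
R = 5.17/5.263 = 0.9824 kJ/s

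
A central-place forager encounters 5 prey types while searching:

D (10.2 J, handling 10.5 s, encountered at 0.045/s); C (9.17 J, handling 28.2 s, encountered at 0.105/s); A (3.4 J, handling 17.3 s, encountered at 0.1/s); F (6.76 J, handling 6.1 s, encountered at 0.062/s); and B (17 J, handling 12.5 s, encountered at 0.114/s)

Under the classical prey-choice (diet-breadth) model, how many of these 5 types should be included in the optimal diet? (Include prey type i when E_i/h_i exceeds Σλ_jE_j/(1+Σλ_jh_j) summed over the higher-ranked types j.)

Rank by E/h (J/s): B 1.36, F 1.11, D 0.971, C 0.325, A 0.197. Include each in turn until the next type's E/h falls below the running intake rate.
Rate on top 1: 0.7992. F: 1.11 > 0.7992 → include.
Rate on top 2: 0.8409. D: 0.971 > 0.8409 → include.
Rate on top 3: 0.8597. C: 0.325 < 0.8597 → exclude; stop.
Optimal diet: B, F, D — 3 of 5 types.

3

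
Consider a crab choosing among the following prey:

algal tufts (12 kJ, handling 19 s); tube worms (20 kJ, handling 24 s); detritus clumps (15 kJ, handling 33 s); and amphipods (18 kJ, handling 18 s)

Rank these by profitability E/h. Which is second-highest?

tube worms

In descending order of E/h:
amphipods: 18/18 = 1 kJ/s
tube worms: 20/24 = 0.833 kJ/s
algal tufts: 12/19 = 0.632 kJ/s
detritus clumps: 15/33 = 0.455 kJ/s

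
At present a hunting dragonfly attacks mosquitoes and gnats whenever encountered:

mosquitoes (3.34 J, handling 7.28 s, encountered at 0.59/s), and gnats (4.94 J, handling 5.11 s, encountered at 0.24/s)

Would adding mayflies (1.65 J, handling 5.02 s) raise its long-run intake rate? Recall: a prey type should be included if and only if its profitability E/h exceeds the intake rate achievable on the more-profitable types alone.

Current rate: (0.59×3.34 + 0.24×4.94)/(1 + 0.59×7.28 + 0.24×5.11) = 0.484 J/s.
Profitability of mayflies: 1.65/5.02 = 0.3287 J/s.
Since 0.3287 < R, time spent handling mayflies is better spent searching.

No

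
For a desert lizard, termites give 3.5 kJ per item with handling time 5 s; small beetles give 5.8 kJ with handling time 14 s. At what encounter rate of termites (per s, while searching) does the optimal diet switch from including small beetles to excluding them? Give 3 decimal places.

0.290 per s

Drop small beetles once their profitability E₂/h₂ falls below the rate achievable on termites alone: E₂/h₂ = λE₁/(1 + λh₁).
Solve for λ: λE₁h₂ = E₂(1 + λh₁) → λ(E₁h₂ − E₂h₁) = E₂ → λ = E₂/(E₁h₂ − E₂h₁).
λ = 5.8/(3.5×14 − 5.8×5) = 5.8/20 = 0.29 per s.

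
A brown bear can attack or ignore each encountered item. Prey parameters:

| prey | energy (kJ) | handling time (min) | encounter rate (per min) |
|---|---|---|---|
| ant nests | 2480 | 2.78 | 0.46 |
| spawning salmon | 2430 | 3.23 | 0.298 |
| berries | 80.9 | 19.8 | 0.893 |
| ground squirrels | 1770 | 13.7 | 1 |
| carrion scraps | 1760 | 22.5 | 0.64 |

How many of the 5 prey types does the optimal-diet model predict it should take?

E/h in descending order: ant nests 892, spawning salmon 752, ground squirrels 129, carrion scraps 78.2, berries 4.09 kJ/min. The optimal diet is the largest prefix of this list for which every included type satisfies E_i/h_i > R on the types above it.
Rate on top 1: 500.6. spawning salmon: 752 > 500.6 → include.
Rate on top 2: 575.4. ground squirrels: 129 < 575.4 → exclude; stop.
Optimal diet: ant nests, spawning salmon — 2 of 5 types.

2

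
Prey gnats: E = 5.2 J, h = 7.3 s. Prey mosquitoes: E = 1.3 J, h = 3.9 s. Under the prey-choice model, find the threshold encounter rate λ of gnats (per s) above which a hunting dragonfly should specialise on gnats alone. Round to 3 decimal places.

Drop mosquitoes once their profitability E₂/h₂ falls below the rate achievable on gnats alone: E₂/h₂ = λE₁/(1 + λh₁).
Solve for λ: λE₁h₂ = E₂(1 + λh₁) → λ(E₁h₂ − E₂h₁) = E₂ → λ = E₂/(E₁h₂ − E₂h₁).
λ = 1.3/(5.2×3.9 − 1.3×7.3) = 1.3/10.79 = 0.1205 per s.

0.120 per s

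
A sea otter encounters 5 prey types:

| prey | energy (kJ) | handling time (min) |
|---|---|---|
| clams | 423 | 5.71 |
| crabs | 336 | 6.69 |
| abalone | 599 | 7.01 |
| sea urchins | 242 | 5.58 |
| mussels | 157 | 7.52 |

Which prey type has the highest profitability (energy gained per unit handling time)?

Profitability E/h (kJ/min): clams = 423/5.71 = 74.1, crabs = 336/6.69 = 50.2, abalone = 599/7.01 = 85.4, sea urchins = 242/5.58 = 43.4, mussels = 157/7.52 = 20.9.
Ranked: abalone > clams > crabs > sea urchins > mussels.

abalone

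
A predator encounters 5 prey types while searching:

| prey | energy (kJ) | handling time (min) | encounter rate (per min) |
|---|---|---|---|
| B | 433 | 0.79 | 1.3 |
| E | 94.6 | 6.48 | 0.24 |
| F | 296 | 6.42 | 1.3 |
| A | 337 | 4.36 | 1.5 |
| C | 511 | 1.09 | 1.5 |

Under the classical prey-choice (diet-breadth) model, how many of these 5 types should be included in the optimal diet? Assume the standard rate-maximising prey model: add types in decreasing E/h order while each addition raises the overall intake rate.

2

E/h in descending order: B 548, C 469, A 77.3, F 46.1, E 14.6 kJ/min. The optimal diet is the largest prefix of this list for which every included type satisfies E_i/h_i > R on the types above it.
Rate on top 1: 277.7. C: 469 > 277.7 → include.
Rate on top 2: 363. A: 77.3 < 363 → exclude; stop.
Optimal diet: B, C — 2 of 5 types.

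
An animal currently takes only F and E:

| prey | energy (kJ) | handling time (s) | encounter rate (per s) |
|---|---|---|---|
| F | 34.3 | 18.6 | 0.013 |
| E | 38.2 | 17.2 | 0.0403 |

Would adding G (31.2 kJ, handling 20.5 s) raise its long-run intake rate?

Intake rate on the current diet: R = (0.013×34.3 + 0.0403×38.2) / (1 + 0.013×18.6 + 0.0403×17.2) = 1.985/1.935 = 1.026 kJ/s.
Profitability of G: 31.2/20.5 = 1.522 kJ/s.
1.522 > 1.026, so adding G raises the average — include it.

Yes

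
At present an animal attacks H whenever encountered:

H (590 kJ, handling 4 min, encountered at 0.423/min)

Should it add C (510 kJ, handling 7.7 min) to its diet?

On H alone, R = ΣλE/(1+Σλh) = 249.6/2.692 = 92.71 kJ/min.
Profitability of C: 510/7.7 = 66.23 kJ/min.
Since 66.23 < R, time spent handling C is better spent searching.

No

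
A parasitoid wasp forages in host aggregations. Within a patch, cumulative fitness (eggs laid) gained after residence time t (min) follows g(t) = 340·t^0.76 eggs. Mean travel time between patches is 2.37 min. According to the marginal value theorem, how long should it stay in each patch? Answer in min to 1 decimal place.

7.5 min

Optimal t* satisfies g'(t*) = g(t*)/(T + t*).
g'(t) = 0.76·340·t^-0.24. Setting 0.76·340·t^-0.24 = 340·t^0.76/(2.37+t) gives 0.76(2.37+t) = t, so 0.24·t = 0.76×2.37.
t* = 0.76×2.37/0.24 = 7.505 min.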